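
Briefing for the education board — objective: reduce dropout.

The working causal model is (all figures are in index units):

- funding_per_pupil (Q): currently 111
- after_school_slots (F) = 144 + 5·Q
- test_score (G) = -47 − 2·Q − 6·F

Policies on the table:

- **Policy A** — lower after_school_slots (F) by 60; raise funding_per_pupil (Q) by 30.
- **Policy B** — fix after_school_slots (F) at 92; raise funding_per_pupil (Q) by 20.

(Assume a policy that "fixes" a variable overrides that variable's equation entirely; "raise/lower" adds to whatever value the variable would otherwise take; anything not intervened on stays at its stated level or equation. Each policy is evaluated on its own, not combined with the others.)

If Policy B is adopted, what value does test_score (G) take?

-861

Policy B (F := 92, Q + 20):
  Q = 111 + 20 = 131
  F = 92
  G = -47 − 2·131 − 6·92 = -861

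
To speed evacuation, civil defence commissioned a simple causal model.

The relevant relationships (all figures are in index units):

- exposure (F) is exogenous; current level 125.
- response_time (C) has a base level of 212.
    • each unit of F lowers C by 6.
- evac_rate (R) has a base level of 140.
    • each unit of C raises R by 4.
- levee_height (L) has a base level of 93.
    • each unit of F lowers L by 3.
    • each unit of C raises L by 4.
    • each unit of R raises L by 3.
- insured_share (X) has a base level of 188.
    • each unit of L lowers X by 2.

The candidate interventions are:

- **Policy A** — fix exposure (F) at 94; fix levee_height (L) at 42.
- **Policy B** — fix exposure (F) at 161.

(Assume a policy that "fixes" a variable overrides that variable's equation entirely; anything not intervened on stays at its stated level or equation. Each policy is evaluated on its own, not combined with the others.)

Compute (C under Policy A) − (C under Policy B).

402

Policy A (F := 94, L := 42):
  F = 94
  C = 212 − 6·94 = -352
Policy B (F := 161):
  F = 161
  C = 212 − 6·161 = -754
C: -352 − (-754) = 402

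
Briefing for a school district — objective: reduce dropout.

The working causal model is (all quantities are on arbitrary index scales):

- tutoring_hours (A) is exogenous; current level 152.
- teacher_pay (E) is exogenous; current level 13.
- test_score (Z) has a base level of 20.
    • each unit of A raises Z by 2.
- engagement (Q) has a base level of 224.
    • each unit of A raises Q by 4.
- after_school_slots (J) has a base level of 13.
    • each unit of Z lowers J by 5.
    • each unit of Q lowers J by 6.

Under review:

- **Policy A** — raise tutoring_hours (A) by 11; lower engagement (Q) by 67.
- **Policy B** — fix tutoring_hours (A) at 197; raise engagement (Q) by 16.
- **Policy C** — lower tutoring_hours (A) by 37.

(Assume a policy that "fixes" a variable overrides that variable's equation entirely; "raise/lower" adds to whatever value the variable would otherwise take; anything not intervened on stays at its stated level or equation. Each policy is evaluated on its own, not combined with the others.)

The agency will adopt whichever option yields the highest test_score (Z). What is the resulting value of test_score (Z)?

Policy A (A + 11, Q − 67):
  A = 152 + 11 = 163
  Z = 20 + 2·163 = 346
Policy B (A := 197, Q + 16):
  A = 197
  Z = 20 + 2·197 = 414
Policy C (A − 37):
  A = 152 − 37 = 115
  Z = 20 + 2·115 = 250
Comparing — Policy A: Z=346, Policy B: Z=414, Policy C: Z=250. Highest is 414 (Policy B).

414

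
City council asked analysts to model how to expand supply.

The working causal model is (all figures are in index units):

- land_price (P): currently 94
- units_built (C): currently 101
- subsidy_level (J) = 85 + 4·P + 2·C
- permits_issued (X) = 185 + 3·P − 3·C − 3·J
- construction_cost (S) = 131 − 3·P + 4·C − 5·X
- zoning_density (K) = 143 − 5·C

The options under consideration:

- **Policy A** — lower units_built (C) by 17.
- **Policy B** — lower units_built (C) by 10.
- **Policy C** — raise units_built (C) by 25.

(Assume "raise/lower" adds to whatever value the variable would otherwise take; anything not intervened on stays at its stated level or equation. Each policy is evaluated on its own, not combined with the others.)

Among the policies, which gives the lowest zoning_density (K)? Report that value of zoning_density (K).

-487

Policy A (C − 17):
  C = 101 − 17 = 84
  K = 143 − 5·84 = -277
Policy B (C − 10):
  C = 101 − 10 = 91
  K = 143 − 5·91 = -312
Policy C (C + 25):
  C = 101 + 25 = 126
  K = 143 − 5·126 = -487
Comparing — Policy A: K=-277, Policy B: K=-312, Policy C: K=-487. Lowest is -487 (Policy C).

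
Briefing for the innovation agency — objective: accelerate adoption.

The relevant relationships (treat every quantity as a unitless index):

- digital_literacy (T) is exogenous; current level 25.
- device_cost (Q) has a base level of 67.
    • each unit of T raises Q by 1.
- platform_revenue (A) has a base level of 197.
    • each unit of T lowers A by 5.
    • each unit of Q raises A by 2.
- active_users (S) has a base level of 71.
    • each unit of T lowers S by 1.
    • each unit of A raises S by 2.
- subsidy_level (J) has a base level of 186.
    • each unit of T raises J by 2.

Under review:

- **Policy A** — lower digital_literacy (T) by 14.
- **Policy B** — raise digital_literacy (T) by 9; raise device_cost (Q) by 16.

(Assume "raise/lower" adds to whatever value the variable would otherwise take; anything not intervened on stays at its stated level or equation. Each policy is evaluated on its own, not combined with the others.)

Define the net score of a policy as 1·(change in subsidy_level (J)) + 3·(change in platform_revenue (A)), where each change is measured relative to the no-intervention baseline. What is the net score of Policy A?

98

Baseline:
  T = 25
  Q = 67 + 25 = 92
  A = 197 − 5·25 + 2·92 = 256
  J = 186 + 2·25 = 236
Policy A (T − 14):
  T = 25 − 14 = 11
  Q = 67 + 11 = 78
  A = 197 − 5·11 + 2·78 = 298
  J = 186 + 2·11 = 208
ΔJ = 208 − 236 = -28; ΔA = 298 − 256 = 42
Score = 1·(-28) + 3·42 = 98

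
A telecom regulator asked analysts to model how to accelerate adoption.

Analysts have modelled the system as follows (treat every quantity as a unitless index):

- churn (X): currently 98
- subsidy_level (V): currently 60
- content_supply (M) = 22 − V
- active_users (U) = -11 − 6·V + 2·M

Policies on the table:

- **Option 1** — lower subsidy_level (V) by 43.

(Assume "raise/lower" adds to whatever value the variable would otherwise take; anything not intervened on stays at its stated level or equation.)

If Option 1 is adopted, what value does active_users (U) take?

Option 1 (V − 43):
  V = 60 − 43 = 17
  M = 22 − 17 = 5
  U = -11 − 6·17 + 2·5 = -103

-103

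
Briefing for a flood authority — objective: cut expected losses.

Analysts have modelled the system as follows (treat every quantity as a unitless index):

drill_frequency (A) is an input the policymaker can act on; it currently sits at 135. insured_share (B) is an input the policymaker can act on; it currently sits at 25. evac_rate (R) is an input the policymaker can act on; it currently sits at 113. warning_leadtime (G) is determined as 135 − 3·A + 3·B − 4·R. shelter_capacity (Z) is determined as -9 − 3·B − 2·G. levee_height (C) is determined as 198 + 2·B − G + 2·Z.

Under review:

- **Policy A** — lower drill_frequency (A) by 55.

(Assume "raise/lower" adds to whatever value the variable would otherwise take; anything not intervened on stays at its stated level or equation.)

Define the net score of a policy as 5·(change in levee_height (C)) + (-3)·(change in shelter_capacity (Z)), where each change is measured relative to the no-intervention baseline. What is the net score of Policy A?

Baseline:
  A = 135
  B = 25
  R = 113
  G = 135 − 3·135 + 3·25 − 4·113 = -647
  Z = -9 − 3·25 − 2·(-647) = 1210
  C = 198 + 2·25 − (-647) + 2·1210 = 3315
Policy A (A − 55):
  A = 135 − 55 = 80
  B = 25
  R = 113
  G = 135 − 3·80 + 3·25 − 4·113 = -482
  Z = -9 − 3·25 − 2·(-482) = 880
  C = 198 + 2·25 − (-482) + 2·880 = 2490
ΔC = 2490 − 3315 = -825; ΔZ = 880 − 1210 = -330
Score = 5·(-825) + (-3)·(-330) = -3135

-3135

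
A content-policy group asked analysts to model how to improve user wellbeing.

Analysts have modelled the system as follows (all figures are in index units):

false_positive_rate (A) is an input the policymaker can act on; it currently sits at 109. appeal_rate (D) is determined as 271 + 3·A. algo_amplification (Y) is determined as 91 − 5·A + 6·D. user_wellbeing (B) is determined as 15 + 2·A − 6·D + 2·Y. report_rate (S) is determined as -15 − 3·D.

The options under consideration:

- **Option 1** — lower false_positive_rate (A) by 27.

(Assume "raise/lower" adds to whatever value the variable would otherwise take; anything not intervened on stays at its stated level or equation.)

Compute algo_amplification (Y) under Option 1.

2783

Option 1 (A − 27):
  A = 109 − 27 = 82
  D = 271 + 3·82 = 517
  Y = 91 − 5·82 + 6·517 = 2783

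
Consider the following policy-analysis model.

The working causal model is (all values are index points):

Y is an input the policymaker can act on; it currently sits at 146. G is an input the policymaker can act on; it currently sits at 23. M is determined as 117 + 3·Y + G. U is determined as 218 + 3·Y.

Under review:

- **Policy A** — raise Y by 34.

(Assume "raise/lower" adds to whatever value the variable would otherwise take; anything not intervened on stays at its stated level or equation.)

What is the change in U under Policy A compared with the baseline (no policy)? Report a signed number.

102

Baseline:
  Y = 146
  U = 218 + 3·146 = 656
Policy A (Y + 34):
  Y = 146 + 34 = 180
  U = 218 + 3·180 = 758
Change in U: 758 − 656 = 102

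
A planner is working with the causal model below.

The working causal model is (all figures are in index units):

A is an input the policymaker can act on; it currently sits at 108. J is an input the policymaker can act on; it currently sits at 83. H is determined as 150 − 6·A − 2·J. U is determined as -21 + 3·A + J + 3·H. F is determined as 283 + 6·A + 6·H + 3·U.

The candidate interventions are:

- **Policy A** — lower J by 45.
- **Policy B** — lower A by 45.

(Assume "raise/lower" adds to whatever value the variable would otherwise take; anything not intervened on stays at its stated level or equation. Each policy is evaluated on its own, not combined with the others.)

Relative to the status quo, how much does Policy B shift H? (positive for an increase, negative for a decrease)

Baseline:
  A = 108
  J = 83
  H = 150 − 6·108 − 2·83 = -664
Policy B (A − 45):
  A = 108 − 45 = 63
  J = 83
  H = 150 − 6·63 − 2·83 = -394
Change in H: -394 − (-664) = 270

270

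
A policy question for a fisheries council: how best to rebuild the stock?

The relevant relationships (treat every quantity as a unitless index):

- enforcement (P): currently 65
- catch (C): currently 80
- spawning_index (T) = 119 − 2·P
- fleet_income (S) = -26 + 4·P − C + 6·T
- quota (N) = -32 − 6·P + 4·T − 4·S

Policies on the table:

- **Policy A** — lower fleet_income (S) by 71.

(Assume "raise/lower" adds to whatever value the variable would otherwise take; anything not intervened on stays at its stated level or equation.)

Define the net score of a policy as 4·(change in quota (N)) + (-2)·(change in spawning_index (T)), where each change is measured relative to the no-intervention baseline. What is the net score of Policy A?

Baseline:
  P = 65
  C = 80
  T = 119 − 2·65 = -11
  S = -26 + 4·65 − 80 + 6·(-11) = 88
  N = -32 − 6·65 + 4·(-11) − 4·88 = -818
Policy A (S − 71):
  P = 65
  C = 80
  T = 119 − 2·65 = -11
  S = -26 + 4·65 − 80 + 6·(-11) (−71 from intervention) = 17
  N = -32 − 6·65 + 4·(-11) − 4·17 = -534
ΔN = -534 − (-818) = 284; ΔT = -11 − (-11) = 0
Score = 4·284 + (-2)·0 = 1136

1136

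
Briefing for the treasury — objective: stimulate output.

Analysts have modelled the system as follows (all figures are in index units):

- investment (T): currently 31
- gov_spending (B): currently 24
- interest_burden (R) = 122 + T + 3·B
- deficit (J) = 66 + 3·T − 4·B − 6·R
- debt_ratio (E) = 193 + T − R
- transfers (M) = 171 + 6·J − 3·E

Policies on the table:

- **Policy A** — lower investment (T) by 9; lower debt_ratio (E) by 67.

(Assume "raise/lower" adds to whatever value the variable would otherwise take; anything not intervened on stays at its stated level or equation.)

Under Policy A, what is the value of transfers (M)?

-7185

Policy A (T − 9, E − 67):
  T = 31 − 9 = 22
  B = 24
  R = 122 + 22 + 3·24 = 216
  J = 66 + 3·22 − 4·24 − 6·216 = -1260
  E = 193 + 22 − 216 (−67 from intervention) = -68
  M = 171 + 6·(-1260) − 3·(-68) = -7185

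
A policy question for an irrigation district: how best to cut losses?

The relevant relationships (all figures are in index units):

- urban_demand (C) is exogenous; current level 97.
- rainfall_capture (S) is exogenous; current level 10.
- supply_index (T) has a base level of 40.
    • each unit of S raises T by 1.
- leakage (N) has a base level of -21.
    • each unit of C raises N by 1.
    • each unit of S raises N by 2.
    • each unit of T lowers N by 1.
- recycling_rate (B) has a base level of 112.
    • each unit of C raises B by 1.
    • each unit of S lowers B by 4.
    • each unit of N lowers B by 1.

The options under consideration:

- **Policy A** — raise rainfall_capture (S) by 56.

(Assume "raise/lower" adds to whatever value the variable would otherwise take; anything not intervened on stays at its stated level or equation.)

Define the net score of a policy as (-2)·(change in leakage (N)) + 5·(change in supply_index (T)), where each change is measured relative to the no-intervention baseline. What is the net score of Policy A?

Baseline:
  C = 97
  S = 10
  T = 40 + 10 = 50
  N = -21 + 97 + 2·10 − 50 = 46
Policy A (S + 56):
  C = 97
  S = 10 + 56 = 66
  T = 40 + 66 = 106
  N = -21 + 97 + 2·66 − 106 = 102
ΔN = 102 − 46 = 56; ΔT = 106 − 50 = 56
Score = (-2)·56 + 5·56 = 168

168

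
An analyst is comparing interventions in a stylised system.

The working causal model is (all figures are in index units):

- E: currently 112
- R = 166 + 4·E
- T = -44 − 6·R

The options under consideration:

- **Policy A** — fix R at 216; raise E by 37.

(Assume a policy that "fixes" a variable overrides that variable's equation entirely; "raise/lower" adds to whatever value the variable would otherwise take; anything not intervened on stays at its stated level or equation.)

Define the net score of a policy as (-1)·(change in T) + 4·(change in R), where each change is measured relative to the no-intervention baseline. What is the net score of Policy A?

Baseline:
  E = 112
  R = 166 + 4·112 = 614
  T = -44 − 6·614 = -3728
Policy A (R := 216, E + 37):
  E = 112 + 37 = 149
  R = 216
  T = -44 − 6·216 = -1340
ΔT = -1340 − (-3728) = 2388; ΔR = 216 − 614 = -398
Score = (-1)·2388 + 4·(-398) = -3980

-3980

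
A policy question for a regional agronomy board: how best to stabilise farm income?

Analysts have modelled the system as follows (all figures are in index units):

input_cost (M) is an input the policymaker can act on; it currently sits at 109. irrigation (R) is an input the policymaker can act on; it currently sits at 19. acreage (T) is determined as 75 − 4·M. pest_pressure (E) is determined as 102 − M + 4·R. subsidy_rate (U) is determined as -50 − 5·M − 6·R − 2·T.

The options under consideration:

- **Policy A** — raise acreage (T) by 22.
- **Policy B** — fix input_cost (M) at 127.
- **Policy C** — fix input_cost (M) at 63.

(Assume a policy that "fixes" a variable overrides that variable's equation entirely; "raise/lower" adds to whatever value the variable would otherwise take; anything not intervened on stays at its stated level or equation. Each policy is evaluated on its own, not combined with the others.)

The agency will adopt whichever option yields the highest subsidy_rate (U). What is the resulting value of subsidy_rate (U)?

Policy A (T + 22):
  M = 109
  R = 19
  T = 75 − 4·109 (+22 from intervention) = -339
  U = -50 − 5·109 − 6·19 − 2·(-339) = -31
Policy B (M := 127):
  M = 127
  R = 19
  T = 75 − 4·127 = -433
  U = -50 − 5·127 − 6·19 − 2·(-433) = 67
Policy C (M := 63):
  M = 63
  R = 19
  T = 75 − 4·63 = -177
  U = -50 − 5·63 − 6·19 − 2·(-177) = -125
Comparing — Policy A: U=-31, Policy B: U=67, Policy C: U=-125. Highest is 67 (Policy B).

67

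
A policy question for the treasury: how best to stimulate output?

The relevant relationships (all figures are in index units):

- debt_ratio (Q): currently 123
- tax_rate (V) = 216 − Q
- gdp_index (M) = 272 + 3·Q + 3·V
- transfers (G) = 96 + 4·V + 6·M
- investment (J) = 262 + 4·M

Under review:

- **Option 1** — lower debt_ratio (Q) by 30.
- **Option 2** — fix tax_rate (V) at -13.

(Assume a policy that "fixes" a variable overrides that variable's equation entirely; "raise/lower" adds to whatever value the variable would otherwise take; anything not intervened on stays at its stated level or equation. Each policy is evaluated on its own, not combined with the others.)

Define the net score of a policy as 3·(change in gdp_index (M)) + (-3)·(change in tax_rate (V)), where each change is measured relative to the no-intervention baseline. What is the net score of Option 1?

Baseline:
  Q = 123
  V = 216 − 123 = 93
  M = 272 + 3·123 + 3·93 = 920
Option 1 (Q − 30):
  Q = 123 − 30 = 93
  V = 216 − 93 = 123
  M = 272 + 3·93 + 3·123 = 920
ΔM = 920 − 920 = 0; ΔV = 123 − 93 = 30
Score = 3·0 + (-3)·30 = -90

-90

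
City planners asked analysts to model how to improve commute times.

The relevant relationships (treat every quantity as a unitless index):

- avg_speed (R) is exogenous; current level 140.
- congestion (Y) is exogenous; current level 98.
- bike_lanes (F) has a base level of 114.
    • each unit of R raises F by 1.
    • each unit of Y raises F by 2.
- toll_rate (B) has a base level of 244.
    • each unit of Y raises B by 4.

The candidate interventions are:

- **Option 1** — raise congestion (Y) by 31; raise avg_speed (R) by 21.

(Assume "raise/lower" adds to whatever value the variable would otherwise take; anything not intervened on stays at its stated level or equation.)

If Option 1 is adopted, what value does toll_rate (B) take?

Option 1 (Y + 31, R + 21):
  Y = 98 + 31 = 129
  B = 244 + 4·129 = 760

760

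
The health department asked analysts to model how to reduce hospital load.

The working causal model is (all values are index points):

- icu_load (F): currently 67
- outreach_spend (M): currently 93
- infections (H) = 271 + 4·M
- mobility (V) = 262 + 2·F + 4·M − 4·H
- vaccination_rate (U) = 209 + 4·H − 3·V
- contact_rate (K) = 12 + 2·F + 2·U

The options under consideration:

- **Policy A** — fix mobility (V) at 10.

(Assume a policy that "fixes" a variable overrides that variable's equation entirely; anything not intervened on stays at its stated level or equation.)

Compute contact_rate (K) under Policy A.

Policy A (V := 10):
  F = 67
  M = 93
  H = 271 + 4·93 = 643
  V = 10
  U = 209 + 4·643 − 3·10 = 2751
  K = 12 + 2·67 + 2·2751 = 5648

5648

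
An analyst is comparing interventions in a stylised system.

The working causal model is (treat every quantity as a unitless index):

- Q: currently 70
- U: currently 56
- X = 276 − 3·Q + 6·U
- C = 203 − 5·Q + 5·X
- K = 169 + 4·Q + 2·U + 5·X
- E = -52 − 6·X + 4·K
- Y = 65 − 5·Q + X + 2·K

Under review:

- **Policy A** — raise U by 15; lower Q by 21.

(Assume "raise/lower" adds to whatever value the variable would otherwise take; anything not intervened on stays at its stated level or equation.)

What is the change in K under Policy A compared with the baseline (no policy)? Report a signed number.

Baseline:
  Q = 70
  U = 56
  X = 276 − 3·70 + 6·56 = 402
  K = 169 + 4·70 + 2·56 + 5·402 = 2571
Policy A (U + 15, Q − 21):
  Q = 70 − 21 = 49
  U = 56 + 15 = 71
  X = 276 − 3·49 + 6·71 = 555
  K = 169 + 4·49 + 2·71 + 5·555 = 3282
Change in K: 3282 − 2571 = 711

711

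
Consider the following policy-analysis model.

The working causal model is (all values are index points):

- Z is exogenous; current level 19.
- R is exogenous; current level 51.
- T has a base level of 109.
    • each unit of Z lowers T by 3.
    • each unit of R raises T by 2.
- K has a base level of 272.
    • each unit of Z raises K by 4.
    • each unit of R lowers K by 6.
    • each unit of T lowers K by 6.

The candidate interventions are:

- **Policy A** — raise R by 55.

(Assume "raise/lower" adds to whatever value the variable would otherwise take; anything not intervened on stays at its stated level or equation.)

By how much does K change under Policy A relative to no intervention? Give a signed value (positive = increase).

-990

Baseline:
  Z = 19
  R = 51
  T = 109 − 3·19 + 2·51 = 154
  K = 272 + 4·19 − 6·51 − 6·154 = -882
Policy A (R + 55):
  Z = 19
  R = 51 + 55 = 106
  T = 109 − 3·19 + 2·106 = 264
  K = 272 + 4·19 − 6·106 − 6·264 = -1872
Change in K: -1872 − (-882) = -990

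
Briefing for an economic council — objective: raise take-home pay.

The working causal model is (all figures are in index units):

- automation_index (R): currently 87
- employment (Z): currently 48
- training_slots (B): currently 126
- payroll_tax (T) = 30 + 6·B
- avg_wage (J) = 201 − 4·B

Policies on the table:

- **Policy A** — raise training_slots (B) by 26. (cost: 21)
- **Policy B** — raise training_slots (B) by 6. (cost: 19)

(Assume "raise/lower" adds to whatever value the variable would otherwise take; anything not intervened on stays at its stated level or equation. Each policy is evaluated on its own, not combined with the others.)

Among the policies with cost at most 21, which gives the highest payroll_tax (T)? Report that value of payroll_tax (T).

942

Policy A (B + 26):
  B = 126 + 26 = 152
  T = 30 + 6·152 = 942
Policy B (B + 6):
  B = 126 + 6 = 132
  T = 30 + 6·132 = 822
Comparing — Policy A: T=942, Policy B: T=822. Highest is 942 (Policy A).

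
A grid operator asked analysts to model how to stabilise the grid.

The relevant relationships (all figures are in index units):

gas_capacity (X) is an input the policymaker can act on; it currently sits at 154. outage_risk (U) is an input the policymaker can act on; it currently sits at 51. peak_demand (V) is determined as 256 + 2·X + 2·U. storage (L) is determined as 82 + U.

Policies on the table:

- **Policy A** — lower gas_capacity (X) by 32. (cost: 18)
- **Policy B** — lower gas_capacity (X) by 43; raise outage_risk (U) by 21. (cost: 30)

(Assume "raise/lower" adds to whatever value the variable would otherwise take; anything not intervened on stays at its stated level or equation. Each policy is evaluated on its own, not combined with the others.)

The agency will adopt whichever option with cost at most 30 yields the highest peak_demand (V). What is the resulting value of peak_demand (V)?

Policy A (X − 32):
  X = 154 − 32 = 122
  U = 51
  V = 256 + 2·122 + 2·51 = 602
Policy B (X − 43, U + 21):
  X = 154 − 43 = 111
  U = 51 + 21 = 72
  V = 256 + 2·111 + 2·72 = 622
Comparing — Policy A: V=602, Policy B: V=622. Highest is 622 (Policy B).

622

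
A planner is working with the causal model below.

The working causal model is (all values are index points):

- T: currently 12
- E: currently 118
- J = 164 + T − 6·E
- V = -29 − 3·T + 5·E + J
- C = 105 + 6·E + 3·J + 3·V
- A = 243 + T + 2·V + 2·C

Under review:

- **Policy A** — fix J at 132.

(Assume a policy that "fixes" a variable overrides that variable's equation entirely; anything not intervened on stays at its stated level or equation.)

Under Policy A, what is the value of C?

Policy A (J := 132):
  T = 12
  E = 118
  J = 132
  V = -29 − 3·12 + 5·118 + 132 = 657
  C = 105 + 6·118 + 3·132 + 3·657 = 3180

3180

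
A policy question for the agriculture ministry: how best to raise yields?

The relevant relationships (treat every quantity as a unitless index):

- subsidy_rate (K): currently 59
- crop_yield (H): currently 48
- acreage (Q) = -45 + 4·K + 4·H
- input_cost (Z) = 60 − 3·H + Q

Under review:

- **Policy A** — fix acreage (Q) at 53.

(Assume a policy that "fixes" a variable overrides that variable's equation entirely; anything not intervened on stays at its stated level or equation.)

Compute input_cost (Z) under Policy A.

Policy A (Q := 53):
  K = 59
  H = 48
  Q = 53
  Z = 60 − 3·48 + 53 = -31

-31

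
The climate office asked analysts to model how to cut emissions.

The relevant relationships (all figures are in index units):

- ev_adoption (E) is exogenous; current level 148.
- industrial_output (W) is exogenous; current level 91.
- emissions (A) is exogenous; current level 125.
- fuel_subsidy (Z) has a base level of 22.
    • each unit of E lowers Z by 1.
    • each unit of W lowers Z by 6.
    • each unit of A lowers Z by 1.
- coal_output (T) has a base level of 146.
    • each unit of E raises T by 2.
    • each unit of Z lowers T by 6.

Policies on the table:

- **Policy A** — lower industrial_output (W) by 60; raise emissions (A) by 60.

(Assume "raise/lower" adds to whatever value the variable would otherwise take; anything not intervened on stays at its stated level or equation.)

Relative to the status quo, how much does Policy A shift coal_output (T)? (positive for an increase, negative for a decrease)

-1800

Baseline:
  E = 148
  W = 91
  A = 125
  Z = 22 − 148 − 6·91 − 125 = -797
  T = 146 + 2·148 − 6·(-797) = 5224
Policy A (W − 60, A + 60):
  E = 148
  W = 91 − 60 = 31
  A = 125 + 60 = 185
  Z = 22 − 148 − 6·31 − 185 = -497
  T = 146 + 2·148 − 6·(-497) = 3424
Change in T: 3424 − 5224 = -1800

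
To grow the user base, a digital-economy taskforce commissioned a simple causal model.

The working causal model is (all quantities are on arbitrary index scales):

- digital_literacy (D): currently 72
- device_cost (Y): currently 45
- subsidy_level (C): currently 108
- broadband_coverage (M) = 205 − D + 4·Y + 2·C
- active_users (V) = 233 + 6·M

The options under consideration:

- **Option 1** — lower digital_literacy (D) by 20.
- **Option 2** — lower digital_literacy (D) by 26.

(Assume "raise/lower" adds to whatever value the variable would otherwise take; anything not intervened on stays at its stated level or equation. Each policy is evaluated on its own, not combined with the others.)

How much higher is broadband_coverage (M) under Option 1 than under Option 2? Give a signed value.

Option 1 (D − 20):
  D = 72 − 20 = 52
  Y = 45
  C = 108
  M = 205 − 52 + 4·45 + 2·108 = 549
Option 2 (D − 26):
  D = 72 − 26 = 46
  Y = 45
  C = 108
  M = 205 − 46 + 4·45 + 2·108 = 555
M: 549 − 555 = -6

-6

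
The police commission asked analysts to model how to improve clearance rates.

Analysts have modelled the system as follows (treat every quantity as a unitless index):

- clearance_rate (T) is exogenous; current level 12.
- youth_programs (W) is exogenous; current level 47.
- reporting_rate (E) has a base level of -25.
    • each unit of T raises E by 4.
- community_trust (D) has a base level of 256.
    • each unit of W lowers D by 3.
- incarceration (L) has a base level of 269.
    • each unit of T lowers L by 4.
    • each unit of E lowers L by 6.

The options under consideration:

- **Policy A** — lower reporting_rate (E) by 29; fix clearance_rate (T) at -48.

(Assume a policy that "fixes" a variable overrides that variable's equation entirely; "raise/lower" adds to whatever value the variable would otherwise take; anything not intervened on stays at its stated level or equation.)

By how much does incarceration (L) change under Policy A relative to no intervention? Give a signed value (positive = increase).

1854

Baseline:
  T = 12
  E = -25 + 4·12 = 23
  L = 269 − 4·12 − 6·23 = 83
Policy A (E − 29, T := -48):
  T = -48
  E = -25 + 4·(-48) (−29 from intervention) = -246
  L = 269 − 4·(-48) − 6·(-246) = 1937
Change in L: 1937 − 83 = 1854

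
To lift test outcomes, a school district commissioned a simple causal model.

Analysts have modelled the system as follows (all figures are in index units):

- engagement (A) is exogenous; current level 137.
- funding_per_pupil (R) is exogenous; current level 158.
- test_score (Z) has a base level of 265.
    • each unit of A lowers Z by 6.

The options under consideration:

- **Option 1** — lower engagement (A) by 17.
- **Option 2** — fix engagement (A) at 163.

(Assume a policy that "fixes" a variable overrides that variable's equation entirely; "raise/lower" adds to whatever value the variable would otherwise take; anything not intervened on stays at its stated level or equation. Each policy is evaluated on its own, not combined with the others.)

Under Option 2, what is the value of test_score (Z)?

Option 2 (A := 163):
  A = 163
  Z = 265 − 6·163 = -713

-713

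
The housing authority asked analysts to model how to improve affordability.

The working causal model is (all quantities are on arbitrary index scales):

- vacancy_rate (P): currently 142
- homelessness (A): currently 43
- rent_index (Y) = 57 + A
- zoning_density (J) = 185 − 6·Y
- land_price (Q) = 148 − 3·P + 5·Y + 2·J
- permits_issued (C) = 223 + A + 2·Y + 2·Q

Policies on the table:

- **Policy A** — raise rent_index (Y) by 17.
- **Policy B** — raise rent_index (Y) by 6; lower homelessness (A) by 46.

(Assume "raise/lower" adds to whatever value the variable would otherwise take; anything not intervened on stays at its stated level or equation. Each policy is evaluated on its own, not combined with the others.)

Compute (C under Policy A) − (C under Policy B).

-638

Policy A (Y + 17):
  P = 142
  A = 43
  Y = 57 + 43 (+17 from intervention) = 117
  J = 185 − 6·117 = -517
  Q = 148 − 3·142 + 5·117 + 2·(-517) = -727
  C = 223 + 43 + 2·117 + 2·(-727) = -954
Policy B (Y + 6, A − 46):
  P = 142
  A = 43 − 46 = -3
  Y = 57 + (-3) (+6 from intervention) = 60
  J = 185 − 6·60 = -175
  Q = 148 − 3·142 + 5·60 + 2·(-175) = -328
  C = 223 + (-3) + 2·60 + 2·(-328) = -316
C: -954 − (-316) = -638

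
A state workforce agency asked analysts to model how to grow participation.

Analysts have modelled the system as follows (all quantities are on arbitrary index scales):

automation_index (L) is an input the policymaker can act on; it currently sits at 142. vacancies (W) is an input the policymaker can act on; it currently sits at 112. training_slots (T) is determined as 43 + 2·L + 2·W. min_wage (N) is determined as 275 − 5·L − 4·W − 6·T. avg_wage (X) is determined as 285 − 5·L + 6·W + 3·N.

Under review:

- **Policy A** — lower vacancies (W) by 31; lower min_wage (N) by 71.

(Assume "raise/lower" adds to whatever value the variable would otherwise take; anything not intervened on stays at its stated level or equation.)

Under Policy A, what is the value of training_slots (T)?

489

Policy A (W − 31, N − 71):
  L = 142
  W = 112 − 31 = 81
  T = 43 + 2·142 + 2·81 = 489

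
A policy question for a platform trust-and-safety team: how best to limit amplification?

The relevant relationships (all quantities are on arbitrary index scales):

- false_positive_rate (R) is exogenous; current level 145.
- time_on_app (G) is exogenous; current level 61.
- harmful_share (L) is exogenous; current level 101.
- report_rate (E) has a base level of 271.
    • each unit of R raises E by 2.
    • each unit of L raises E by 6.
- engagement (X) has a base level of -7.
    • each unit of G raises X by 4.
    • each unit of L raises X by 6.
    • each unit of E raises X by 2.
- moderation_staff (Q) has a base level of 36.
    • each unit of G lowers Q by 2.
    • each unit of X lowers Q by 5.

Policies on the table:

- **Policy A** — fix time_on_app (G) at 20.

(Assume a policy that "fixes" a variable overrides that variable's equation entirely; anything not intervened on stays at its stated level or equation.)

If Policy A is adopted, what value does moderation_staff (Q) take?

-15069

Policy A (G := 20):
  R = 145
  G = 20
  L = 101
  E = 271 + 2·145 + 6·101 = 1167
  X = -7 + 4·20 + 6·101 + 2·1167 = 3013
  Q = 36 − 2·20 − 5·3013 = -15069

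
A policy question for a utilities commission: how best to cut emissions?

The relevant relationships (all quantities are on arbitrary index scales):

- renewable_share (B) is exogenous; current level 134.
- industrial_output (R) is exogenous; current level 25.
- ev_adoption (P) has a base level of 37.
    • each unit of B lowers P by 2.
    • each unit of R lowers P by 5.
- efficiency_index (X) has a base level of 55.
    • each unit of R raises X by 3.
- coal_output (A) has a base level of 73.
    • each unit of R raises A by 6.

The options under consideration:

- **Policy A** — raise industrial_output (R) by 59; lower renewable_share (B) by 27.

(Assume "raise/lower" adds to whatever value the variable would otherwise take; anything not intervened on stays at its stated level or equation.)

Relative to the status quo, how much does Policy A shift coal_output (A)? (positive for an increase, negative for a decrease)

354

Baseline:
  R = 25
  A = 73 + 6·25 = 223
Policy A (R + 59, B − 27):
  R = 25 + 59 = 84
  A = 73 + 6·84 = 577
Change in A: 577 − 223 = 354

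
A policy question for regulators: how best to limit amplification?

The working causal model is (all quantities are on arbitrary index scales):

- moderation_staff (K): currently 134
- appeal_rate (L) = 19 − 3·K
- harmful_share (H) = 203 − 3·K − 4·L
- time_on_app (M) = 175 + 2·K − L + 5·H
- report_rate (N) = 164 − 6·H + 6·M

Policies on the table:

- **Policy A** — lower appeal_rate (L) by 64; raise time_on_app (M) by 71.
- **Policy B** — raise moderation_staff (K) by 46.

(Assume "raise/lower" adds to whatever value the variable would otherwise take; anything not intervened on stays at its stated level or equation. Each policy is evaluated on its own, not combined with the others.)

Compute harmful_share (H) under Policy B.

Policy B (K + 46):
  K = 134 + 46 = 180
  L = 19 − 3·180 = -521
  H = 203 − 3·180 − 4·(-521) = 1747

1747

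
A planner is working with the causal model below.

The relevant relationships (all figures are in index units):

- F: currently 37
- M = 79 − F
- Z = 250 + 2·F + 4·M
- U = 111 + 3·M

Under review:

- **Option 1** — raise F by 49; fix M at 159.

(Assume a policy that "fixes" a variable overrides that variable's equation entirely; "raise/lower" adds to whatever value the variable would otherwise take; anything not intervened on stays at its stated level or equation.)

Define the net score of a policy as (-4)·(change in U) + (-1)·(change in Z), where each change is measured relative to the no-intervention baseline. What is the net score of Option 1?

-1970

Baseline:
  F = 37
  M = 79 − 37 = 42
  Z = 250 + 2·37 + 4·42 = 492
  U = 111 + 3·42 = 237
Option 1 (F + 49, M := 159):
  F = 37 + 49 = 86
  M = 159
  Z = 250 + 2·86 + 4·159 = 1058
  U = 111 + 3·159 = 588
ΔU = 588 − 237 = 351; ΔZ = 1058 − 492 = 566
Score = (-4)·351 + (-1)·566 = -1970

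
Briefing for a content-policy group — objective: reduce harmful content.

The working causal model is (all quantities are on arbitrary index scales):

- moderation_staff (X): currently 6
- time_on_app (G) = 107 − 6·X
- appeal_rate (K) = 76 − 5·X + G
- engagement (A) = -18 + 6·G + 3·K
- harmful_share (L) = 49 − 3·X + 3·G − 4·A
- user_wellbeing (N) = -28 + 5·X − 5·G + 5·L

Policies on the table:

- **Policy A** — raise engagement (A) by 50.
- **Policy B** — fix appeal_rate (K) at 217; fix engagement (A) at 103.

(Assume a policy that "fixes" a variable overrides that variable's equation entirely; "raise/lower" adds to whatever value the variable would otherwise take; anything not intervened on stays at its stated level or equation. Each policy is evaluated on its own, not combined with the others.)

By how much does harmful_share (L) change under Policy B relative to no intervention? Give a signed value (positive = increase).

Baseline:
  X = 6
  G = 107 − 6·6 = 71
  K = 76 − 5·6 + 71 = 117
  A = -18 + 6·71 + 3·117 = 759
  L = 49 − 3·6 + 3·71 − 4·759 = -2792
Policy B (K := 217, A := 103):
  X = 6
  G = 107 − 6·6 = 71
  K = 217
  A = 103
  L = 49 − 3·6 + 3·71 − 4·103 = -168
Change in L: -168 − (-2792) = 2624

2624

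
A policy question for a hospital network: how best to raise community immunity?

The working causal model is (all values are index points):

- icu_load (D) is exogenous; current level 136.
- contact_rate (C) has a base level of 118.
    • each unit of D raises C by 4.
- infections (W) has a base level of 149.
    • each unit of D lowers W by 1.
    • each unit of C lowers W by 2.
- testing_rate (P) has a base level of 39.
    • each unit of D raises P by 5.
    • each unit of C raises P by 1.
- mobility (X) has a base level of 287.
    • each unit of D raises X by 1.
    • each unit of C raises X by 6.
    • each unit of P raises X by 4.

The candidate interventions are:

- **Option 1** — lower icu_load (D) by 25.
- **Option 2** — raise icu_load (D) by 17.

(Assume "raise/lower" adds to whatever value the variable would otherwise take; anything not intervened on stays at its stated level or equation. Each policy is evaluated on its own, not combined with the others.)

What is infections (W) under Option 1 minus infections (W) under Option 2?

378

Option 1 (D − 25):
  D = 136 − 25 = 111
  C = 118 + 4·111 = 562
  W = 149 − 111 − 2·562 = -1086
Option 2 (D + 17):
  D = 136 + 17 = 153
  C = 118 + 4·153 = 730
  W = 149 − 153 − 2·730 = -1464
W: -1086 − (-1464) = 378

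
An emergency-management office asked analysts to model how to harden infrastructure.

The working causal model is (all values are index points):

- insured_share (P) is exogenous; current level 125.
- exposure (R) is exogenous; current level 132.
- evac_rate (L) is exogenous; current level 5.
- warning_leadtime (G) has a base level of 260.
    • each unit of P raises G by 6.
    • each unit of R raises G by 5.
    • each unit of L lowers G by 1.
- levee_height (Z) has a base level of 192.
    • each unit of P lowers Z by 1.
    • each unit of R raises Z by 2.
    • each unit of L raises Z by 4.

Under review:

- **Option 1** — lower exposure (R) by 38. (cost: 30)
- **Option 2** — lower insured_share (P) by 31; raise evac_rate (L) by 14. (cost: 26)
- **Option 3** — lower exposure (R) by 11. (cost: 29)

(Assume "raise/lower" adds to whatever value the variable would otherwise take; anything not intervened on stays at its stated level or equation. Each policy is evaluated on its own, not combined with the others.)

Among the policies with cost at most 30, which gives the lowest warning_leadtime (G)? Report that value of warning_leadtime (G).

Option 1 (R − 38):
  P = 125
  R = 132 − 38 = 94
  L = 5
  G = 260 + 6·125 + 5·94 − 5 = 1475
Option 2 (P − 31, L + 14):
  P = 125 − 31 = 94
  R = 132
  L = 5 + 14 = 19
  G = 260 + 6·94 + 5·132 − 19 = 1465
Option 3 (R − 11):
  P = 125
  R = 132 − 11 = 121
  L = 5
  G = 260 + 6·125 + 5·121 − 5 = 1610
Comparing — Option 1: G=1475, Option 2: G=1465, Option 3: G=1610. Lowest is 1465 (Option 2).

1465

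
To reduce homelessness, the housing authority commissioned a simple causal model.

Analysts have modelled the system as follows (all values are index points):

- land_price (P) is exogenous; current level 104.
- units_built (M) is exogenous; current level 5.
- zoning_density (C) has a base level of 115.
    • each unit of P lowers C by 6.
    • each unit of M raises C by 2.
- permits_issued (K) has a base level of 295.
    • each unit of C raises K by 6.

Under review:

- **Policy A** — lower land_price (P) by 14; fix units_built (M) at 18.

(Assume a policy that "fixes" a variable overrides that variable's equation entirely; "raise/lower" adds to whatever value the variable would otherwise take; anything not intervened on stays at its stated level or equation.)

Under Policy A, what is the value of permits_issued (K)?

-2039

Policy A (P − 14, M := 18):
  P = 104 − 14 = 90
  M = 18
  C = 115 − 6·90 + 2·18 = -389
  K = 295 + 6·(-389) = -2039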